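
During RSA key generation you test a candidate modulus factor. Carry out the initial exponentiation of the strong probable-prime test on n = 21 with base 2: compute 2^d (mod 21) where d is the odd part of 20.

n − 1 = 20 = 2^2 · 5, so s = 2 and d = 5.
Repeated squaring mod 21: 2^1 ≡ 2, 2^2 ≡ 4, 2^4 ≡ 16.
5 = 4 + 1, so 2^5 ≡ 16·2 ≡ 11 (mod 21).

11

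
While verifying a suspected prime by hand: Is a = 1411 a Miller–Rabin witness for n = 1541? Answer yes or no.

yes

n − 1 = 1540 = 2^2 · 385, so s = 2 and d = 385.
Repeated squaring mod 1541: 1411^1 ≡ 1411, 1411^2 ≡ 1490, 1411^4 ≡ 1060, 1411^8 ≡ 211, 1411^16 ≡ 1373, 1411^32 ≡ 486, 1411^64 ≡ 423, 1411^128 ≡ 173, 1411^256 ≡ 650.
385 = 256 + 128 + 1, so 1411^385 ≡ 650·173·1411 ≡ 967 (mod 1541).
x_0 = 1411^385 mod 1541 = 967.
x_0 is neither 1 nor 1540, so continue squaring.
x_1 = 967^2 mod 1541 = 1243.
Reached i = s−1 = 1 without hitting −1: 1411 is a Miller–Rabin witness and 1541 is composite.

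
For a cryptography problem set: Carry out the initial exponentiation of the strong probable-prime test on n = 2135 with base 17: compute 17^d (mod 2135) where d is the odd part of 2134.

n − 1 = 2134 = 2^1 · 1067, so s = 1 and d = 1067.
17^1067 mod 2135 = 68.

68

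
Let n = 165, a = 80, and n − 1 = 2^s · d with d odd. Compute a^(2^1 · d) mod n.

n − 1 = 164 = 2^2 · 41, so s = 2 and d = 41.
x_0 = 80^41 mod 165 = 80.
x_1 = 80^2 mod 165 = 130.

130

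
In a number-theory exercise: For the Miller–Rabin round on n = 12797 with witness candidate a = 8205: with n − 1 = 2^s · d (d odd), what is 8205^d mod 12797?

9546

n − 1 = 12796 = 2^2 · 3199, so s = 2 and d = 3199.
8205^3199 mod 12797 = 9546.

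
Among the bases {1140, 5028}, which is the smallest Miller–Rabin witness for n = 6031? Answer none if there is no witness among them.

5028

n − 1 = 6030 = 2^1 · 3015, so s = 1 and d = 3015.
Base 1140: x_0 = 1140^3015 mod 6031 = 6030. x_0 = 6030 ≡ −1, so 1140 is not a witness.
Base 5028: x_0 = 5028^3015 mod 6031 = 1037. x_0 ∉ {1, 6030} and s = 1, so 5028 is a Miller–Rabin witness and 6031 is composite.
The smallest witness among the given bases is 5028.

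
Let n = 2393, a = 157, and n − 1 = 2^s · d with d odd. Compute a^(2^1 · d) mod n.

971

n − 1 = 2392 = 2^3 · 299, so s = 3 and d = 299.
Repeated squaring mod 2393: 157^1 ≡ 157, 157^2 ≡ 719, 157^4 ≡ 73, 157^8 ≡ 543, 157^16 ≡ 510, 157^32 ≡ 1656, 157^64 ≡ 2351, 157^128 ≡ 1764, 157^256 ≡ 796.
299 = 256 + 32 + 8 + 2 + 1, so 157^299 ≡ 796·1656·543·719·157 ≡ 58 (mod 2393).
x_0 = 58.
x_1 = 58^2 mod 2393 = 971.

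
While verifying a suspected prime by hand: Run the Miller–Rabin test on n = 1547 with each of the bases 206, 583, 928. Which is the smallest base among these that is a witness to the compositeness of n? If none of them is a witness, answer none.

n − 1 = 1546 = 2^1 · 773, so s = 1 and d = 773.
Base 206: x_0 = 206^773 mod 1547 = 1307. x_0 ∉ {1, 1546} and s = 1, so 206 is a Miller–Rabin witness and 1547 is composite.
Base 583: x_0 = 583^773 mod 1547 = 592. x_0 ∉ {1, 1546} and s = 1, so 583 is a Miller–Rabin witness and 1547 is composite.
Base 928: x_0 = 928^773 mod 1547 = 499. x_0 ∉ {1, 1546} and s = 1, so 928 is a Miller–Rabin witness and 1547 is composite.
The smallest witness among the given bases is 206.

206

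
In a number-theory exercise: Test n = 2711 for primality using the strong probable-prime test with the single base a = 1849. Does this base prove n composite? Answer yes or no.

n − 1 = 2710 = 2^1 · 1355, so s = 1 and d = 1355.
x_0 = 1849^1355 mod 2711 = 1.
x_0 = 1, so 1849 is not a witness.

no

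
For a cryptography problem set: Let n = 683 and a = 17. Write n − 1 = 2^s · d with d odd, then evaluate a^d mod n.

n − 1 = 682 = 2^1 · 341, so s = 1 and d = 341.
17^341 mod 683 = 682.

682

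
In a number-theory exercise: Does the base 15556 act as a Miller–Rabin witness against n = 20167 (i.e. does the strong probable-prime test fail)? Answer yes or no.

n − 1 = 20166 = 2^1 · 10083, so s = 1 and d = 10083.
x_0 = 15556^10083 mod 20167 = 7428.
x_0 ∉ {1, 20166} and s = 1, so 15556 is a Miller–Rabin witness and 20167 is composite.

yes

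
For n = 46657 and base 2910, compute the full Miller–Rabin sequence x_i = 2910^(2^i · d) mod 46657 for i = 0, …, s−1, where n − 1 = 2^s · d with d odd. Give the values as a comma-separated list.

26190, 11543, 35114, 35114, 35114, 35114

n − 1 = 46656 = 2^6 · 729, so s = 6 and d = 729.
x_0 = 2910^729 mod 46657 = 26190.
x_1 = 26190^2 mod 46657 = 11543.
x_2 = 11543^2 mod 46657 = 35114.
x_3 = 35114^2 mod 46657 = 35114.
x_4 = 35114^2 mod 46657 = 35114.
x_5 = 35114^2 mod 46657 = 35114.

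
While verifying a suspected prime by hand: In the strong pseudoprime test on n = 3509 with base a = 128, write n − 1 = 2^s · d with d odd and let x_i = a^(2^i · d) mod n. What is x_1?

1246

n − 1 = 3508 = 2^2 · 877, so s = 2 and d = 877.
x_0 = 128^877 mod 3509 = 853.
x_1 = 853^2 mod 3509 = 1246.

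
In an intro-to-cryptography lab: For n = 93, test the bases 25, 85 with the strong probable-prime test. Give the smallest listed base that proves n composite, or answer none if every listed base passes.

n − 1 = 92 = 2^2 · 23, so s = 2 and d = 23.
Base 25: x_0 = 25^23 mod 93 = 67. x_0 is neither 1 nor 92, so continue squaring. x_1 = 67^2 mod 93 = 25. Reached i = s−1 = 1 without hitting −1: 25 is a Miller–Rabin witness and 93 is composite.
Base 85: x_0 = 85^23 mod 93 = 46. x_0 is neither 1 nor 92, so continue squaring. x_1 = 46^2 mod 93 = 70. Reached i = s−1 = 1 without hitting −1: 85 is a Miller–Rabin witness and 93 is composite.
The smallest witness among the given bases is 25.

25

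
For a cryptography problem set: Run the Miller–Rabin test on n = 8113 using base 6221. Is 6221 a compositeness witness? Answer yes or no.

no

n − 1 = 8112 = 2^4 · 507, so s = 4 and d = 507.
Repeated squaring mod 8113: 6221^1 ≡ 6221, 6221^2 ≡ 1831, 6221^4 ≡ 1892, 6221^8 ≡ 1831, 6221^16 ≡ 1892, 6221^32 ≡ 1831, 6221^64 ≡ 1892, 6221^128 ≡ 1831, 6221^256 ≡ 1892.
507 = 256 + 128 + 64 + 32 + 16 + 8 + 2 + 1, so 6221^507 ≡ 1892·1831·1892·1831·1892·1831·1831·6221 ≡ 8112 (mod 8113).
x_0 = 6221^507 mod 8113 = 8112.
x_0 = 8112 ≡ −1, so 6221 is not a witness.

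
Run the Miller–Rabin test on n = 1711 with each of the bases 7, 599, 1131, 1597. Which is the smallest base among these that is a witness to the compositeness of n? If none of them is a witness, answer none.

7

n − 1 = 1710 = 2^1 · 855, so s = 1 and d = 855.
Base 7: x_0 = 7^855 mod 1711 = 500. x_0 ∉ {1, 1710} and s = 1, so 7 is a Miller–Rabin witness and 1711 is composite.
Base 599: x_0 = 599^855 mod 1711 = 1141. x_0 ∉ {1, 1710} and s = 1, so 599 is a Miller–Rabin witness and 1711 is composite.
Base 1131: x_0 = 1131^855 mod 1711 = 986. x_0 ∉ {1, 1710} and s = 1, so 1131 is a Miller–Rabin witness and 1711 is composite.
Base 1597: x_0 = 1597^855 mod 1711 = 1622. x_0 ∉ {1, 1710} and s = 1, so 1597 is a Miller–Rabin witness and 1711 is composite.
The smallest witness among the given bases is 7.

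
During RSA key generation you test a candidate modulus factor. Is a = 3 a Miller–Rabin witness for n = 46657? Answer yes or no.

n − 1 = 46656 = 2^6 · 729, so s = 6 and d = 729.
Repeated squaring mod 46657: 3^1 ≡ 3, 3^2 ≡ 9, 3^4 ≡ 81, 3^8 ≡ 6561, 3^16 ≡ 28967, 3^32 ≡ 7601, 3^64 ≡ 13835, 3^128 ≡ 20211, 3^256 ≡ 2486, 3^512 ≡ 21472.
729 = 512 + 128 + 64 + 16 + 8 + 1, so 3^729 ≡ 21472·20211·13835·28967·6561·3 ≡ 19683 (mod 46657).
x_0 = 3^729 mod 46657 = 19683.
x_0 is neither 1 nor 46656, so continue squaring.
x_1 = 19683^2 mod 46657 = 27418.
x_2 = 27418^2 mod 46657 = 9140.
x_3 = 9140^2 mod 46657 = 23570.
x_4 = 23570^2 mod 46657 = 1.
x_4 = 1 but x_3 ≠ ±1, a nontrivial square root of 1 — 3 is a witness and 46657 is composite.

yes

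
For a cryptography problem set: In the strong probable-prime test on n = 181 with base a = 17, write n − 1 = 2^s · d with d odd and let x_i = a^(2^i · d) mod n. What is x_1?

n − 1 = 180 = 2^2 · 45, so s = 2 and d = 45.
By repeated squaring, 17^45 ≡ 19 (mod 181).
x_0 = 19.
x_1 = 19^2 mod 181 = 180.

180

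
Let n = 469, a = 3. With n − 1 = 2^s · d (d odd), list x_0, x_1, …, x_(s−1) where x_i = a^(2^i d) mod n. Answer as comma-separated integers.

244, 442

n − 1 = 468 = 2^2 · 117, so s = 2 and d = 117.
x_0 = 3^117 mod 469 = 244.
x_1 = 244^2 mod 469 = 442.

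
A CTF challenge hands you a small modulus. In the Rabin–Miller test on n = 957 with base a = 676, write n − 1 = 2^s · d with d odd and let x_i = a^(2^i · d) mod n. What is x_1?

n − 1 = 956 = 2^2 · 239, so s = 2 and d = 239.
x_0 = 676^239 mod 957 = 328.
x_1 = 328^2 mod 957 = 400.

400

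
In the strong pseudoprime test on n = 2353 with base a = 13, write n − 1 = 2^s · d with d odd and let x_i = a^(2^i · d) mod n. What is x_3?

n − 1 = 2352 = 2^4 · 147, so s = 4 and d = 147.
x_0 = 13^147 mod 2353 = 208.
x_1 = 208^2 mod 2353 = 910.
x_2 = 910^2 mod 2353 = 2197.
x_3 = 2197^2 mod 2353 = 806.

806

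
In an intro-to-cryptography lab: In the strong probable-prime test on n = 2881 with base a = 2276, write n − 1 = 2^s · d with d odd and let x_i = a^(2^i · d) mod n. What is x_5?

2025

n − 1 = 2880 = 2^6 · 45, so s = 6 and d = 45.
x_0 = 2276^45 mod 2881 = 1349.
x_1 = 1349^2 mod 2881 = 1890.
x_2 = 1890^2 mod 2881 = 2541.
x_3 = 2541^2 mod 2881 = 360.
x_4 = 360^2 mod 2881 = 2836.
x_5 = 2836^2 mod 2881 = 2025.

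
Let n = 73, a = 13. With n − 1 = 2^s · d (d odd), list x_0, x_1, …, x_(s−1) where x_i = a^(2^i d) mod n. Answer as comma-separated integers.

n − 1 = 72 = 2^3 · 9, so s = 3 and d = 9.
x_0 = 13^9 mod 73 = 51.
x_1 = 51^2 mod 73 = 46.
x_2 = 46^2 mod 73 = 72.

51, 46, 72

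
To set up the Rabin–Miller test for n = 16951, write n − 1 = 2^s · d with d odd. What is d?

8475

Halving: 16950 → 8475; 8475 is odd.
So 16950 = 2^1 · 8475.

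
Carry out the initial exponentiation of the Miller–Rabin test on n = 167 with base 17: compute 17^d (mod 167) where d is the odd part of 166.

n − 1 = 166 = 2^1 · 83, so s = 1 and d = 83.
17^83 mod 167 = 166.

166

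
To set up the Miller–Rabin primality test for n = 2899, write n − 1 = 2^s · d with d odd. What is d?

1449

Halving: 2898 → 1449; 1449 is odd.
So 2898 = 2^1 · 1449.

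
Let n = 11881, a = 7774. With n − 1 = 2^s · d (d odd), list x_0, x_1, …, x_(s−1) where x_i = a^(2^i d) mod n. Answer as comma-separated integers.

n − 1 = 11880 = 2^3 · 1485, so s = 3 and d = 1485.
x_0 = 7774^1485 mod 11881 = 437.
x_1 = 437^2 mod 11881 = 873.
x_2 = 873^2 mod 11881 = 1745.

437, 873, 1745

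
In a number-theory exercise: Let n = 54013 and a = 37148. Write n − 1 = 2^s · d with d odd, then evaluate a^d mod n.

54012

n − 1 = 54012 = 2^2 · 13503, so s = 2 and d = 13503.
37148^13503 mod 54013 = 54012.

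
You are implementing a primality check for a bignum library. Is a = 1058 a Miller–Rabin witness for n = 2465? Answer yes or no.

no

n − 1 = 2464 = 2^5 · 77, so s = 5 and d = 77.
x_0 = 1058^77 mod 2465 = 2163.
x_0 is neither 1 nor 2464, so continue squaring.
x_1 = 2163^2 mod 2465 = 2464.
x_1 ≡ −1, so 1058 is not a witness.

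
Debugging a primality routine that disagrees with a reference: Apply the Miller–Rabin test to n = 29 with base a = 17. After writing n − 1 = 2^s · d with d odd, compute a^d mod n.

12

n − 1 = 28 = 2^2 · 7, so s = 2 and d = 7.
17^7 mod 29 = 12.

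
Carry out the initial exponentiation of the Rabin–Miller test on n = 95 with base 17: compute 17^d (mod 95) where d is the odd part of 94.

n − 1 = 94 = 2^1 · 47, so s = 1 and d = 47.
Repeated squaring mod 95: 17^1 ≡ 17, 17^2 ≡ 4, 17^4 ≡ 16, 17^8 ≡ 66, 17^16 ≡ 81, 17^32 ≡ 6.
47 = 32 + 8 + 4 + 2 + 1, so 17^47 ≡ 6·66·16·4·17 ≡ 23 (mod 95).

23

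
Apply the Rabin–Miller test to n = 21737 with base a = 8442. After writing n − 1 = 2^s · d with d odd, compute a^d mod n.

n − 1 = 21736 = 2^3 · 2717, so s = 3 and d = 2717.
Repeated squaring mod 21737: 8442^1 ≡ 8442, 8442^2 ≡ 13478, 8442^4 ≡ 375, 8442^8 ≡ 10203, 8442^16 ≡ 2716, 8442^32 ≡ 7813, 8442^64 ≡ 5473, 8442^128 ≡ 143, 8442^256 ≡ 20449, 8442^512 ≡ 6932, 8442^1024 ≡ 13854, 8442^2048 ≡ 17343.
2717 = 2048 + 512 + 128 + 16 + 8 + 4 + 1, so 8442^2717 ≡ 17343·6932·143·2716·10203·375·8442 ≡ 21736 (mod 21737).

21736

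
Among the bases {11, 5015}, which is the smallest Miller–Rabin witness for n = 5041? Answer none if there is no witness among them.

n − 1 = 5040 = 2^4 · 315, so s = 4 and d = 315.
Base 11: x_0 = 11^315 mod 5041 = 5040. x_0 = 5040 ≡ −1, so 11 is not a witness.
Base 5015: x_0 = 5015^315 mod 5041 = 1. x_0 = 1, so 5015 is not a witness.
No listed base is a witness for 5041.

none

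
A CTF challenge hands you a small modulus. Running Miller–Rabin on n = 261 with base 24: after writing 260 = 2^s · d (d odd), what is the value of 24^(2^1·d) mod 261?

45

n − 1 = 260 = 2^2 · 65, so s = 2 and d = 65.
Repeated squaring mod 261: 24^1 ≡ 24, 24^2 ≡ 54, 24^4 ≡ 45, 24^8 ≡ 198, 24^16 ≡ 54, 24^32 ≡ 45, 24^64 ≡ 198.
65 = 64 + 1, so 24^65 ≡ 198·24 ≡ 54 (mod 261).
x_0 = 54.
x_1 = 54^2 mod 261 = 45.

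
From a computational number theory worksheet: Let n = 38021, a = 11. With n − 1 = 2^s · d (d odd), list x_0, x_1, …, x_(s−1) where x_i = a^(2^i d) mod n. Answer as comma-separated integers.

n − 1 = 38020 = 2^2 · 9505, so s = 2 and d = 9505.
x_0 = 11^9505 mod 38021 = 9832.
x_1 = 9832^2 mod 38021 = 18842.

9832, 18842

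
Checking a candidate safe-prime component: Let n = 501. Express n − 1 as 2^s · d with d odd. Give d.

125

Halving: 500 → 250 → 125; 125 is odd.
So 500 = 2^2 · 125.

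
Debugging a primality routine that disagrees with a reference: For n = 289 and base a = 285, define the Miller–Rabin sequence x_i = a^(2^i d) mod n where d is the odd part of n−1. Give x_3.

n − 1 = 288 = 2^5 · 9, so s = 5 and d = 9.
x_0 = 285^9 mod 289 = 268.
x_1 = 268^2 mod 289 = 152.
x_2 = 152^2 mod 289 = 273.
x_3 = 273^2 mod 289 = 256.

256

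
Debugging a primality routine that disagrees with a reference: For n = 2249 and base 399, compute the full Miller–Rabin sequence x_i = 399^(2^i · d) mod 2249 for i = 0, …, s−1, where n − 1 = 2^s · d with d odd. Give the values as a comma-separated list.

n − 1 = 2248 = 2^3 · 281, so s = 3 and d = 281.
x_0 = 399^281 mod 2249 = 1043.
x_1 = 1043^2 mod 2249 = 1582.
x_2 = 1582^2 mod 2249 = 1836.

1043, 1582, 1836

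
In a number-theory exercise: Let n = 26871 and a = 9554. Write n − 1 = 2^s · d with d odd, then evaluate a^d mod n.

21332

n − 1 = 26870 = 2^1 · 13435, so s = 1 and d = 13435.
Repeated squaring mod 26871: 9554^1 ≡ 9554, 9554^2 ≡ 25000, 9554^4 ≡ 7411, 9554^8 ≡ 25468, 9554^16 ≡ 6826, 9554^32 ≡ 26833, 9554^64 ≡ 1444, 9554^128 ≡ 16069, 9554^256 ≡ 9322, 9554^512 ≡ 25741, 9554^1024 ≡ 13963, 9554^2048 ≡ 16264, 9554^4096 ≡ 26443, 9554^8192 ≡ 21958.
13435 = 8192 + 4096 + 1024 + 64 + 32 + 16 + 8 + 2 + 1, so 9554^13435 ≡ 21958·26443·13963·1444·26833·6826·25468·25000·9554 ≡ 21332 (mod 26871).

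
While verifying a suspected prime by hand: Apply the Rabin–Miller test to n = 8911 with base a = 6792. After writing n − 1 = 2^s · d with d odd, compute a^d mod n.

n − 1 = 8910 = 2^1 · 4455, so s = 1 and d = 4455.
By repeated squaring, 6792^4455 ≡ 1 (mod 8911).

1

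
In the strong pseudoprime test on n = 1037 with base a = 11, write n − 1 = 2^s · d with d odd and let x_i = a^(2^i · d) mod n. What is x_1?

365

n − 1 = 1036 = 2^2 · 259, so s = 2 and d = 259.
Repeated squaring mod 1037: 11^1 ≡ 11, 11^2 ≡ 121, 11^4 ≡ 123, 11^8 ≡ 611, 11^16 ≡ 1, 11^32 ≡ 1, 11^64 ≡ 1, 11^128 ≡ 1, 11^256 ≡ 1.
259 = 256 + 2 + 1, so 11^259 ≡ 1·121·11 ≡ 294 (mod 1037).
x_0 = 294.
x_1 = 294^2 mod 1037 = 365.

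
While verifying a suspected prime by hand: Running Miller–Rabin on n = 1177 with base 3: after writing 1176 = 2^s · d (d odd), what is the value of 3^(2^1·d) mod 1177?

587

n − 1 = 1176 = 2^3 · 147, so s = 3 and d = 147.
x_0 = 3^147 mod 1177 = 42.
x_1 = 42^2 mod 1177 = 587.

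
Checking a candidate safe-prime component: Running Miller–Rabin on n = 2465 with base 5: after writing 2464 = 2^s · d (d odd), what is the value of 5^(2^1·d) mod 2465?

1335

n − 1 = 2464 = 2^5 · 77, so s = 5 and d = 77.
x_0 = 5^77 mod 2465 = 2145.
x_1 = 2145^2 mod 2465 = 1335.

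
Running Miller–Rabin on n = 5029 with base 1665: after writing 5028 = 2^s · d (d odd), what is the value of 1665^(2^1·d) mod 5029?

n − 1 = 5028 = 2^2 · 1257, so s = 2 and d = 1257.
x_0 = 1665^1257 mod 5029 = 4919.
x_1 = 4919^2 mod 5029 = 2042.

2042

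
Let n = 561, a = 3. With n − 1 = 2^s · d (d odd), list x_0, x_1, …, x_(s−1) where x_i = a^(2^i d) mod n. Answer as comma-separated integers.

n − 1 = 560 = 2^4 · 35, so s = 4 and d = 35.
x_0 = 3^35 mod 561 = 78.
x_1 = 78^2 mod 561 = 474.
x_2 = 474^2 mod 561 = 276.
x_3 = 276^2 mod 561 = 441.

78, 474, 276, 441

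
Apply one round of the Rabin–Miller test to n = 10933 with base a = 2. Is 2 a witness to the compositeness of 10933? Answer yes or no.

n − 1 = 10932 = 2^2 · 2733, so s = 2 and d = 2733.
x_0 = 2^2733 mod 10933 = 10171.
x_0 is neither 1 nor 10932, so continue squaring.
x_1 = 10171^2 mod 10933 = 1195.
Reached i = s−1 = 1 without hitting −1: 2 is a Miller–Rabin witness and 10933 is composite.

yes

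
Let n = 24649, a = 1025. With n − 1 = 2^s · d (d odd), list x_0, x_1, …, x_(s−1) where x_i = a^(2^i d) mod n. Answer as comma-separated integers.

n − 1 = 24648 = 2^3 · 3081, so s = 3 and d = 3081.
x_0 = 1025^3081 mod 24649 = 20539.
x_1 = 20539^2 mod 24649 = 7535.
x_2 = 7535^2 mod 24649 = 9578.

20539, 7535, 9578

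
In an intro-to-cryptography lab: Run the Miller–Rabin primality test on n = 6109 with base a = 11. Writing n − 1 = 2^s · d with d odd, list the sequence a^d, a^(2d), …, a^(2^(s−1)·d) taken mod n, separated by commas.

3028, 5284

n − 1 = 6108 = 2^2 · 1527, so s = 2 and d = 1527.
x_0 = 11^1527 mod 6109 = 3028.
x_1 = 3028^2 mod 6109 = 5284.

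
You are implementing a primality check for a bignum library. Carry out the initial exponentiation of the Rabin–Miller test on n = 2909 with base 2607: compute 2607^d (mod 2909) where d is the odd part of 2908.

2031

n − 1 = 2908 = 2^2 · 727, so s = 2 and d = 727.
Repeated squaring mod 2909: 2607^1 ≡ 2607, 2607^2 ≡ 1025, 2607^4 ≡ 476, 2607^8 ≡ 2583, 2607^16 ≡ 1552, 2607^32 ≡ 52, 2607^64 ≡ 2704, 2607^128 ≡ 1299, 2607^256 ≡ 181, 2607^512 ≡ 762.
727 = 512 + 128 + 64 + 16 + 4 + 2 + 1, so 2607^727 ≡ 762·1299·2704·1552·476·1025·2607 ≡ 2031 (mod 2909).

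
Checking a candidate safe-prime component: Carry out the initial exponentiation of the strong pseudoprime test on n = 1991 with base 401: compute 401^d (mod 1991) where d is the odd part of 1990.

n − 1 = 1990 = 2^1 · 995, so s = 1 and d = 995.
Repeated squaring mod 1991: 401^1 ≡ 401, 401^2 ≡ 1521, 401^4 ≡ 1890, 401^8 ≡ 246, 401^16 ≡ 786, 401^32 ≡ 586, 401^64 ≡ 944, 401^128 ≡ 1159, 401^256 ≡ 1347, 401^512 ≡ 608.
995 = 512 + 256 + 128 + 64 + 32 + 2 + 1, so 401^995 ≡ 608·1347·1159·944·586·1521·401 ≡ 1310 (mod 1991).

1310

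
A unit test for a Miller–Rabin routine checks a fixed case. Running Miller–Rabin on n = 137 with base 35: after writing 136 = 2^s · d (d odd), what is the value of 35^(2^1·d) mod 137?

n − 1 = 136 = 2^3 · 17, so s = 3 and d = 17.
x_0 = 35^17 mod 137 = 10.
x_1 = 10^2 mod 137 = 100.

100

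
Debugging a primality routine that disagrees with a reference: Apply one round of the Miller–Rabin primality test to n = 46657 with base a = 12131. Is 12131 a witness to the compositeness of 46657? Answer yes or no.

n − 1 = 46656 = 2^6 · 729, so s = 6 and d = 729.
Repeated squaring mod 46657: 12131^1 ≡ 12131, 12131^2 ≡ 4983, 12131^4 ≡ 8765, 12131^8 ≡ 27803, 12131^16 ≡ 40290, 12131^32 ≡ 40413, 12131^64 ≡ 28941, 12131^128 ≡ 41674, 12131^256 ≡ 8765, 12131^512 ≡ 27803.
729 = 512 + 128 + 64 + 16 + 8 + 1, so 12131^729 ≡ 27803·41674·28941·40290·27803·12131 ≡ 41397 (mod 46657).
x_0 = 12131^729 mod 46657 = 41397.
x_0 is neither 1 nor 46656, so continue squaring.
x_1 = 41397^2 mod 46657 = 46656.
x_1 ≡ −1, so 12131 is not a witness.

no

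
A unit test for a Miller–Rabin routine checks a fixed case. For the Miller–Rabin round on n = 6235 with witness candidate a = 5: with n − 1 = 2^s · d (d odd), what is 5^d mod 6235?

n − 1 = 6234 = 2^1 · 3117, so s = 1 and d = 3117.
5^3117 mod 6235 = 1570.

1570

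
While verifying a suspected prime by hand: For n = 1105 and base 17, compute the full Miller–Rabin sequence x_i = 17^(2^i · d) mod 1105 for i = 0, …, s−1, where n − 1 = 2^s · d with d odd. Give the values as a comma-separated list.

n − 1 = 1104 = 2^4 · 69, so s = 4 and d = 69.
x_0 = 17^69 mod 1105 = 272.
x_1 = 272^2 mod 1105 = 1054.
x_2 = 1054^2 mod 1105 = 391.
x_3 = 391^2 mod 1105 = 391.

272, 1054, 391, 391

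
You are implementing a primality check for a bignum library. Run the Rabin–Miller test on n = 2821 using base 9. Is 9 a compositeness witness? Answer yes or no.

n − 1 = 2820 = 2^2 · 705, so s = 2 and d = 705.
x_0 = 9^705 mod 2821 = 1.
x_0 = 1, so 9 is not a witness.

no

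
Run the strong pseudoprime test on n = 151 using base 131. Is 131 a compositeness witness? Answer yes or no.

n − 1 = 150 = 2^1 · 75, so s = 1 and d = 75.
Repeated squaring mod 151: 131^1 ≡ 131, 131^2 ≡ 98, 131^4 ≡ 91, 131^8 ≡ 127, 131^16 ≡ 123, 131^32 ≡ 29, 131^64 ≡ 86.
75 = 64 + 8 + 2 + 1, so 131^75 ≡ 86·127·98·131 ≡ 150 (mod 151).
x_0 = 131^75 mod 151 = 150.
x_0 = 150 ≡ −1, so 131 is not a witness.

no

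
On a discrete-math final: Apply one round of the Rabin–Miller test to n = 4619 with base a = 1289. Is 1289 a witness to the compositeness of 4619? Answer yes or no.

yes

n − 1 = 4618 = 2^1 · 2309, so s = 1 and d = 2309.
By repeated squaring, 1289^2309 ≡ 4359 (mod 4619).
x_0 = 1289^2309 mod 4619 = 4359.
x_0 ∉ {1, 4618} and s = 1, so 1289 is a Miller–Rabin witness and 4619 is composite.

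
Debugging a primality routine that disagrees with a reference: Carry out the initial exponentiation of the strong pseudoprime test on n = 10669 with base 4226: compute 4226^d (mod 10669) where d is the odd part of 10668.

n − 1 = 10668 = 2^2 · 2667, so s = 2 and d = 2667.
4226^2667 mod 10669 = 787.

787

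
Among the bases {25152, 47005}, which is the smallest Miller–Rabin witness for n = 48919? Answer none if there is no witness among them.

n − 1 = 48918 = 2^1 · 24459, so s = 1 and d = 24459.
Base 25152: x_0 = 25152^24459 mod 48919 = 28378. x_0 ∉ {1, 48918} and s = 1, so 25152 is a Miller–Rabin witness and 48919 is composite.
Base 47005: x_0 = 47005^24459 mod 48919 = 11517. x_0 ∉ {1, 48918} and s = 1, so 47005 is a Miller–Rabin witness and 48919 is composite.
The smallest witness among the given bases is 25152.

25152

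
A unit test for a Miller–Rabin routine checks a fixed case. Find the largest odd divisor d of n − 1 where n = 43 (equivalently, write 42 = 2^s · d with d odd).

Halving: 42 → 21; 21 is odd.
So 42 = 2^1 · 21.

21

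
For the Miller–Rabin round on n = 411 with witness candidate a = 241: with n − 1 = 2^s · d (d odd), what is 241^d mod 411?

n − 1 = 410 = 2^1 · 205, so s = 1 and d = 205.
Repeated squaring mod 411: 241^1 ≡ 241, 241^2 ≡ 130, 241^4 ≡ 49, 241^8 ≡ 346, 241^16 ≡ 115, 241^32 ≡ 73, 241^64 ≡ 397, 241^128 ≡ 196.
205 = 128 + 64 + 8 + 4 + 1, so 241^205 ≡ 196·397·346·49·241 ≡ 307 (mod 411).

307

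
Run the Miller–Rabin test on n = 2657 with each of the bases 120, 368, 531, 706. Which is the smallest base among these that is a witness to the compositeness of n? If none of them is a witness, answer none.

n − 1 = 2656 = 2^5 · 83, so s = 5 and d = 83.
Base 120: x_0 = 120^83 mod 2657 = 2488. x_0 is neither 1 nor 2656, so continue squaring. x_1 = 2488^2 mod 2657 = 1991. x_2 = 1991^2 mod 2657 = 2494. x_3 = 2494^2 mod 2657 = 2656. x_3 ≡ −1, so 120 is not a witness.
Base 368: x_0 = 368^83 mod 2657 = 163. x_0 is neither 1 nor 2656, so continue squaring. x_1 = 163^2 mod 2657 = 2656. x_1 ≡ −1, so 368 is not a witness.
Base 531: x_0 = 531^83 mod 2657 = 1635. x_0 is neither 1 nor 2656, so continue squaring. x_1 = 1635^2 mod 2657 = 283. x_2 = 283^2 mod 2657 = 379. x_3 = 379^2 mod 2657 = 163. x_4 = 163^2 mod 2657 = 2656. x_4 ≡ −1, so 531 is not a witness.
Base 706: x_0 = 706^83 mod 2657 = 169. x_0 is neither 1 nor 2656, so continue squaring. x_1 = 169^2 mod 2657 = 1991. x_2 = 1991^2 mod 2657 = 2494. x_3 = 2494^2 mod 2657 = 2656. x_3 ≡ −1, so 706 is not a witness.
No listed base is a witness for 2657.

none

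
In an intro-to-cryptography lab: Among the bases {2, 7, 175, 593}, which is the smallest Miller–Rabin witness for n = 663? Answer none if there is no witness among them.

n − 1 = 662 = 2^1 · 331, so s = 1 and d = 331.
Base 2: x_0 = 2^331 mod 663 = 518. x_0 ∉ {1, 662} and s = 1, so 2 is a Miller–Rabin witness and 663 is composite.
Base 7: x_0 = 7^331 mod 663 = 643. x_0 ∉ {1, 662} and s = 1, so 7 is a Miller–Rabin witness and 663 is composite.
Base 175: x_0 = 175^331 mod 663 = 436. x_0 ∉ {1, 662} and s = 1, so 175 is a Miller–Rabin witness and 663 is composite.
Base 593: x_0 = 593^331 mod 663 = 434. x_0 ∉ {1, 662} and s = 1, so 593 is a Miller–Rabin witness and 663 is composite.
The smallest witness among the given bases is 2.

2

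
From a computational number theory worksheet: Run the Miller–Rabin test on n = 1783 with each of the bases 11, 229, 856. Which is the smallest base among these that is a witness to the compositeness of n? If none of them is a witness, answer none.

n − 1 = 1782 = 2^1 · 891, so s = 1 and d = 891.
Base 11: x_0 = 11^891 mod 1783 = 1782. x_0 = 1782 ≡ −1, so 11 is not a witness.
Base 229: x_0 = 229^891 mod 1783 = 1. x_0 = 1, so 229 is not a witness.
Base 856: x_0 = 856^891 mod 1783 = 1. x_0 = 1, so 856 is not a witness.
No listed base is a witness for 1783.

none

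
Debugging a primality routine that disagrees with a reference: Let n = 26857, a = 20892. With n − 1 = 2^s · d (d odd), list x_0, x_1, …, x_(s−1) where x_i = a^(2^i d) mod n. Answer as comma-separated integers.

n − 1 = 26856 = 2^3 · 3357, so s = 3 and d = 3357.
x_0 = 20892^3357 mod 26857 = 7065.
x_1 = 7065^2 mod 26857 = 13919.
x_2 = 13919^2 mod 26857 = 19020.

7065, 13919, 19020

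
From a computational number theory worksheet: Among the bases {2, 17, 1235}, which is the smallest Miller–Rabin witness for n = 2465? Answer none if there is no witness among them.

n − 1 = 2464 = 2^5 · 77, so s = 5 and d = 77.
Base 2: x_0 = 2^77 mod 2465 = 1902. x_0 is neither 1 nor 2464, so continue squaring. x_1 = 1902^2 mod 2465 = 1449. x_2 = 1449^2 mod 2465 = 1886. x_3 = 1886^2 mod 2465 = 1. x_3 = 1 but x_2 ≠ ±1, a nontrivial square root of 1 — 2 is a witness and 2465 is composite.
Base 17: x_0 = 17^77 mod 2465 = 17. x_0 is neither 1 nor 2464, so continue squaring. x_1 = 17^2 mod 2465 = 289. x_2 = 289^2 mod 2465 = 2176. x_3 = 2176^2 mod 2465 = 2176. x_4 = 2176^2 mod 2465 = 2176. Reached i = s−1 = 4 without hitting −1: 17 is a Miller–Rabin witness and 2465 is composite.
Base 1235: x_0 = 1235^77 mod 2465 = 75. x_0 is neither 1 nor 2464, so continue squaring. x_1 = 75^2 mod 2465 = 695. x_2 = 695^2 mod 2465 = 2350. x_3 = 2350^2 mod 2465 = 900. x_4 = 900^2 mod 2465 = 1480. Reached i = s−1 = 4 without hitting −1: 1235 is a Miller–Rabin witness and 2465 is composite.
The smallest witness among the given bases is 2.

2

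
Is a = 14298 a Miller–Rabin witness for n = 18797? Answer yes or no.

n − 1 = 18796 = 2^2 · 4699, so s = 2 and d = 4699.
x_0 = 14298^4699 mod 18797 = 1.
x_0 = 1, so 14298 is not a witness.

no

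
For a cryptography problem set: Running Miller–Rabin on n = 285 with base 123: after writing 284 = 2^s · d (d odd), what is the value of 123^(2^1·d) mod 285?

n − 1 = 284 = 2^2 · 71, so s = 2 and d = 71.
x_0 = 123^71 mod 285 = 207.
x_1 = 207^2 mod 285 = 99.

99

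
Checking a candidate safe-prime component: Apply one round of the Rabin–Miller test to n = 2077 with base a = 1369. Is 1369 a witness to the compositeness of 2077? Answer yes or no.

n − 1 = 2076 = 2^2 · 519, so s = 2 and d = 519.
x_0 = 1369^519 mod 2077 = 1.
x_0 = 1, so 1369 is not a witness.

no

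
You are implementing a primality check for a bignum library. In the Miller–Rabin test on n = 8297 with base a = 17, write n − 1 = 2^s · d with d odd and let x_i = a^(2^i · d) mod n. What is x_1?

8296

n − 1 = 8296 = 2^3 · 1037, so s = 3 and d = 1037.
Repeated squaring mod 8297: 17^1 ≡ 17, 17^2 ≡ 289, 17^4 ≡ 551, 17^8 ≡ 4909, 17^16 ≡ 3793, 17^32 ≡ 8148, 17^64 ≡ 5607, 17^128 ≡ 1116, 17^256 ≡ 906, 17^512 ≡ 7730, 17^1024 ≡ 6203.
1037 = 1024 + 8 + 4 + 1, so 17^1037 ≡ 6203·4909·551·17 ≡ 2097 (mod 8297).
x_0 = 2097.
x_1 = 2097^2 mod 8297 = 8296.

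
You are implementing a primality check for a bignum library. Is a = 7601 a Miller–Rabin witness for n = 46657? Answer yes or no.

n − 1 = 46656 = 2^6 · 729, so s = 6 and d = 729.
Repeated squaring mod 46657: 7601^1 ≡ 7601, 7601^2 ≡ 13835, 7601^4 ≡ 20211, 7601^8 ≡ 2486, 7601^16 ≡ 21472, 7601^32 ≡ 28967, 7601^64 ≡ 7601, 7601^128 ≡ 13835, 7601^256 ≡ 20211, 7601^512 ≡ 2486.
729 = 512 + 128 + 64 + 16 + 8 + 1, so 7601^729 ≡ 2486·13835·7601·21472·2486·7601 ≡ 1 (mod 46657).
x_0 = 7601^729 mod 46657 = 1.
x_0 = 1, so 7601 is not a witness.

no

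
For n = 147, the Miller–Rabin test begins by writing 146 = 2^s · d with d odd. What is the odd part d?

73

Halving: 146 → 73; 73 is odd.
So 146 = 2^1 · 73.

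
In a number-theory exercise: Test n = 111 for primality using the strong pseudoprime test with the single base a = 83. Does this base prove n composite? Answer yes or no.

n − 1 = 110 = 2^1 · 55, so s = 1 and d = 55.
x_0 = 83^55 mod 111 = 83.
x_0 ∉ {1, 110} and s = 1, so 83 is a Miller–Rabin witness and 111 is composite.

yes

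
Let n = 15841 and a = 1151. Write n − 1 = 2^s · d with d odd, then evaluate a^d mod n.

3380

n − 1 = 15840 = 2^5 · 495, so s = 5 and d = 495.
1151^495 mod 15841 = 3380.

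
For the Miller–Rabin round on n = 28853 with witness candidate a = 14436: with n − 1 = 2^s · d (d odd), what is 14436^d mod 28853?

n − 1 = 28852 = 2^2 · 7213, so s = 2 and d = 7213.
Repeated squaring mod 28853: 14436^1 ≡ 14436, 14436^2 ≡ 21730, 14436^4 ≡ 13555, 14436^8 ≡ 2121, 14436^16 ≡ 26426, 14436^32 ≡ 4317, 14436^64 ≡ 26304, 14436^128 ≡ 5476, 14436^256 ≡ 8309, 14436^512 ≡ 23105, 14436^1024 ≡ 2819, 14436^2048 ≡ 12186, 14436^4096 ≡ 21058.
7213 = 4096 + 2048 + 1024 + 32 + 8 + 4 + 1, so 14436^7213 ≡ 21058·12186·2819·4317·2121·13555·14436 ≡ 11691 (mod 28853).

11691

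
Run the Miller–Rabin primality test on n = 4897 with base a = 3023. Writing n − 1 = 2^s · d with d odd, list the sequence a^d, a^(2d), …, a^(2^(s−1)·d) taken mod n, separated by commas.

n − 1 = 4896 = 2^5 · 153, so s = 5 and d = 153.
x_0 = 3023^153 mod 4897 = 2429.
x_1 = 2429^2 mod 4897 = 4053.
x_2 = 4053^2 mod 4897 = 2271.
x_3 = 2271^2 mod 4897 = 900.
x_4 = 900^2 mod 4897 = 1995.

2429, 4053, 2271, 900, 1995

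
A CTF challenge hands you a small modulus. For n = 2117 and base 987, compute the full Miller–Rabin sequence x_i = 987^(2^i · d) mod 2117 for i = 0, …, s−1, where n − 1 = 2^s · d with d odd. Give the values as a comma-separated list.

n − 1 = 2116 = 2^2 · 529, so s = 2 and d = 529.
x_0 = 987^529 mod 2117 = 523.
x_1 = 523^2 mod 2117 = 436.

523, 436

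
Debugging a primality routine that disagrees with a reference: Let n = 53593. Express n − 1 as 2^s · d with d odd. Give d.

Halving: 53592 → 26796 → 13398 → 6699; 6699 is odd.
So 53592 = 2^3 · 6699.

6699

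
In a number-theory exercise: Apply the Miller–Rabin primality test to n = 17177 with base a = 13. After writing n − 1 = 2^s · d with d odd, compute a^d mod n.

7453

n − 1 = 17176 = 2^3 · 2147, so s = 3 and d = 2147.
13^2147 mod 17177 = 7453.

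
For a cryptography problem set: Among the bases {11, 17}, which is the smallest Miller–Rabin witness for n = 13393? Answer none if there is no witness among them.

11

n − 1 = 13392 = 2^4 · 837, so s = 4 and d = 837.
Base 11: x_0 = 11^837 mod 13393 = 2609. x_0 is neither 1 nor 13392, so continue squaring. x_1 = 2609^2 mod 13393 = 3237. x_2 = 3237^2 mod 13393 = 4843. x_3 = 4843^2 mod 13393 = 3506. Reached i = s−1 = 3 without hitting −1: 11 is a Miller–Rabin witness and 13393 is composite.
Base 17: x_0 = 17^837 mod 13393 = 1339. x_0 is neither 1 nor 13392, so continue squaring. x_1 = 1339^2 mod 13393 = 11652. x_2 = 11652^2 mod 13393 = 4263. x_3 = 4263^2 mod 13393 = 12261. Reached i = s−1 = 3 without hitting −1: 17 is a Miller–Rabin witness and 13393 is composite.
The smallest witness among the given bases is 11.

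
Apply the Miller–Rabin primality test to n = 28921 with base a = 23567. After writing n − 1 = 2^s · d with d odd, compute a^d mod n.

19927

n − 1 = 28920 = 2^3 · 3615, so s = 3 and d = 3615.
23567^3615 mod 28921 = 19927.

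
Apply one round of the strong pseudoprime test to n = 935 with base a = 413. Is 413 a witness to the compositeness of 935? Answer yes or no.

n − 1 = 934 = 2^1 · 467, so s = 1 and d = 467.
x_0 = 413^467 mod 935 = 822.
x_0 ∉ {1, 934} and s = 1, so 413 is a Miller–Rabin witness and 935 is composite.

yes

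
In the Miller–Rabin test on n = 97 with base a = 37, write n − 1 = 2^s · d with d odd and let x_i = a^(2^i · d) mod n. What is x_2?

50

n − 1 = 96 = 2^5 · 3, so s = 5 and d = 3.
x_0 = 37^3 mod 97 = 19.
x_1 = 19^2 mod 97 = 70.
x_2 = 70^2 mod 97 = 50.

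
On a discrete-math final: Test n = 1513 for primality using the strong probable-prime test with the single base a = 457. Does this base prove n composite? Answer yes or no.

n − 1 = 1512 = 2^3 · 189, so s = 3 and d = 189.
x_0 = 457^189 mod 1513 = 1056.
x_0 is neither 1 nor 1512, so continue squaring.
x_1 = 1056^2 mod 1513 = 55.
x_2 = 55^2 mod 1513 = 1512.
x_2 ≡ −1, so 457 is not a witness.

no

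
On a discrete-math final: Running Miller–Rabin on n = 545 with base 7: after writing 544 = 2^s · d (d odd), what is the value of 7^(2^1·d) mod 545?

484

n − 1 = 544 = 2^5 · 17, so s = 5 and d = 17.
x_0 = 7^17 mod 545 = 22.
x_1 = 22^2 mod 545 = 484.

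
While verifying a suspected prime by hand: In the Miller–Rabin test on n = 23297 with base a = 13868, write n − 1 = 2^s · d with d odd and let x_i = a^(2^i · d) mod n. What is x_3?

n − 1 = 23296 = 2^8 · 91, so s = 8 and d = 91.
x_0 = 13868^91 mod 23297 = 3187.
x_1 = 3187^2 mod 23297 = 22774.
x_2 = 22774^2 mod 23297 = 17262.
x_3 = 17262^2 mod 23297 = 8014.

8014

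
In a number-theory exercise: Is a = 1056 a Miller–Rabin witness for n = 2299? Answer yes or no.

n − 1 = 2298 = 2^1 · 1149, so s = 1 and d = 1149.
Repeated squaring mod 2299: 1056^1 ≡ 1056, 1056^2 ≡ 121, 1056^4 ≡ 847, 1056^8 ≡ 121, 1056^16 ≡ 847, 1056^32 ≡ 121, 1056^64 ≡ 847, 1056^128 ≡ 121, 1056^256 ≡ 847, 1056^512 ≡ 121, 1056^1024 ≡ 847.
1149 = 1024 + 64 + 32 + 16 + 8 + 4 + 1, so 1056^1149 ≡ 847·847·121·847·121·847·1056 ≡ 1331 (mod 2299).
x_0 = 1056^1149 mod 2299 = 1331.
x_0 ∉ {1, 2298} and s = 1, so 1056 is a Miller–Rabin witness and 2299 is composite.

yes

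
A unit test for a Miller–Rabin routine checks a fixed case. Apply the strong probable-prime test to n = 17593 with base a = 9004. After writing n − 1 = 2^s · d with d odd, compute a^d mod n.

5989

n − 1 = 17592 = 2^3 · 2199, so s = 3 and d = 2199.
9004^2199 mod 17593 = 5989.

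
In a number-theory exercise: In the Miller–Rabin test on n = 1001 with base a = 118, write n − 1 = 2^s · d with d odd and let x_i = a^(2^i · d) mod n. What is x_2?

1

n − 1 = 1000 = 2^3 · 125, so s = 3 and d = 125.
Repeated squaring mod 1001: 118^1 ≡ 118, 118^2 ≡ 911, 118^4 ≡ 92, 118^8 ≡ 456, 118^16 ≡ 729, 118^32 ≡ 911, 118^64 ≡ 92.
125 = 64 + 32 + 16 + 8 + 4 + 1, so 118^125 ≡ 92·911·729·456·92·118 ≡ 846 (mod 1001).
x_0 = 846.
x_1 = 846^2 mod 1001 = 1.
x_2 = 1^2 mod 1001 = 1.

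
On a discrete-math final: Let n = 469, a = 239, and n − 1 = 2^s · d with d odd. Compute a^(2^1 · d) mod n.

1

n − 1 = 468 = 2^2 · 117, so s = 2 and d = 117.
Repeated squaring mod 469: 239^1 ≡ 239, 239^2 ≡ 372, 239^4 ≡ 29, 239^8 ≡ 372, 239^16 ≡ 29, 239^32 ≡ 372, 239^64 ≡ 29.
117 = 64 + 32 + 16 + 4 + 1, so 239^117 ≡ 29·372·29·29·239 ≡ 267 (mod 469).
x_0 = 267.
x_1 = 267^2 mod 469 = 1.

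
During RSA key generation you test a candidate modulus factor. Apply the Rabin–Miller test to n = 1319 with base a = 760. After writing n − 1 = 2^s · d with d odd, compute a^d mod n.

1

n − 1 = 1318 = 2^1 · 659, so s = 1 and d = 659.
By repeated squaring, 760^659 ≡ 1 (mod 1319).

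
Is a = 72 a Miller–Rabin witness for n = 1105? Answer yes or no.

n − 1 = 1104 = 2^4 · 69, so s = 4 and d = 69.
x_0 = 72^69 mod 1105 = 242.
x_0 is neither 1 nor 1104, so continue squaring.
x_1 = 242^2 mod 1105 = 1104.
x_1 ≡ −1, so 72 is not a witness.

no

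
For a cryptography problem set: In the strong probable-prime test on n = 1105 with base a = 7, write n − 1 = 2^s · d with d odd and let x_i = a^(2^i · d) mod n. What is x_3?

781

n − 1 = 1104 = 2^4 · 69, so s = 4 and d = 69.
x_0 = 7^69 mod 1105 = 827.
x_1 = 827^2 mod 1105 = 1039.
x_2 = 1039^2 mod 1105 = 1041.
x_3 = 1041^2 mod 1105 = 781.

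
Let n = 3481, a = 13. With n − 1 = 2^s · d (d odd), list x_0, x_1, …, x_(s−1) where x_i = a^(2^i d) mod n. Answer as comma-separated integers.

n − 1 = 3480 = 2^3 · 435, so s = 3 and d = 435.
x_0 = 13^435 mod 3481 = 589.
x_1 = 589^2 mod 3481 = 2302.
x_2 = 2302^2 mod 3481 = 1122.

589, 2302, 1122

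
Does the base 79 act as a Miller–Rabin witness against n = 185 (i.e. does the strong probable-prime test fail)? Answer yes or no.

yes

n − 1 = 184 = 2^3 · 23, so s = 3 and d = 23.
x_0 = 79^23 mod 185 = 94.
x_0 is neither 1 nor 184, so continue squaring.
x_1 = 94^2 mod 185 = 141.
x_2 = 141^2 mod 185 = 86.
Reached i = s−1 = 2 without hitting −1: 79 is a Miller–Rabin witness and 185 is composite.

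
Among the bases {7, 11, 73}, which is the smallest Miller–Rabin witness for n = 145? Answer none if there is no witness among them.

n − 1 = 144 = 2^4 · 9, so s = 4 and d = 9.
Base 7: x_0 = 7^9 mod 145 = 107. x_0 is neither 1 nor 144, so continue squaring. x_1 = 107^2 mod 145 = 139. x_2 = 139^2 mod 145 = 36. x_3 = 36^2 mod 145 = 136. Reached i = s−1 = 3 without hitting −1: 7 is a Miller–Rabin witness and 145 is composite.
Base 11: x_0 = 11^9 mod 145 = 31. x_0 is neither 1 nor 144, so continue squaring. x_1 = 31^2 mod 145 = 91. x_2 = 91^2 mod 145 = 16. x_3 = 16^2 mod 145 = 111. Reached i = s−1 = 3 without hitting −1: 11 is a Miller–Rabin witness and 145 is composite.
Base 73: x_0 = 73^9 mod 145 = 113. x_0 is neither 1 nor 144, so continue squaring. x_1 = 113^2 mod 145 = 9. x_2 = 9^2 mod 145 = 81. x_3 = 81^2 mod 145 = 36. Reached i = s−1 = 3 without hitting −1: 73 is a Miller–Rabin witness and 145 is composite.
The smallest witness among the given bases is 7.

7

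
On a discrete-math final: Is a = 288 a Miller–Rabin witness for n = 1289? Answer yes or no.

no

n − 1 = 1288 = 2^3 · 161, so s = 3 and d = 161.
Repeated squaring mod 1289: 288^1 ≡ 288, 288^2 ≡ 448, 288^4 ≡ 909, 288^8 ≡ 32, 288^16 ≡ 1024, 288^32 ≡ 619, 288^64 ≡ 328, 288^128 ≡ 597.
161 = 128 + 32 + 1, so 288^161 ≡ 597·619·288 ≡ 810 (mod 1289).
x_0 = 288^161 mod 1289 = 810.
x_0 is neither 1 nor 1288, so continue squaring.
x_1 = 810^2 mod 1289 = 1288.
x_1 ≡ −1, so 288 is not a witness.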